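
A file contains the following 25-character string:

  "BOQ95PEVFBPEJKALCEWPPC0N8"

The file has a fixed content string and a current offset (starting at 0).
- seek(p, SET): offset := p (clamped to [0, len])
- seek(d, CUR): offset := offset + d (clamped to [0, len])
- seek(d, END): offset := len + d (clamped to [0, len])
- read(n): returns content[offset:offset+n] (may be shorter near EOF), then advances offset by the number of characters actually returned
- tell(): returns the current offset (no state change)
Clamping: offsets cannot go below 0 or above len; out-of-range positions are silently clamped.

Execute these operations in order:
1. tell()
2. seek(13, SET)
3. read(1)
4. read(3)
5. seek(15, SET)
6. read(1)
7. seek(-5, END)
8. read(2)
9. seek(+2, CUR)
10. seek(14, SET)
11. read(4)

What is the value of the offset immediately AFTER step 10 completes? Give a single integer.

After 1 (tell()): offset=0
After 2 (seek(13, SET)): offset=13
After 3 (read(1)): returned 'K', offset=14
After 4 (read(3)): returned 'ALC', offset=17
After 5 (seek(15, SET)): offset=15
After 6 (read(1)): returned 'L', offset=16
After 7 (seek(-5, END)): offset=20
After 8 (read(2)): returned 'PC', offset=22
After 9 (seek(+2, CUR)): offset=24
After 10 (seek(14, SET)): offset=14

Answer: 14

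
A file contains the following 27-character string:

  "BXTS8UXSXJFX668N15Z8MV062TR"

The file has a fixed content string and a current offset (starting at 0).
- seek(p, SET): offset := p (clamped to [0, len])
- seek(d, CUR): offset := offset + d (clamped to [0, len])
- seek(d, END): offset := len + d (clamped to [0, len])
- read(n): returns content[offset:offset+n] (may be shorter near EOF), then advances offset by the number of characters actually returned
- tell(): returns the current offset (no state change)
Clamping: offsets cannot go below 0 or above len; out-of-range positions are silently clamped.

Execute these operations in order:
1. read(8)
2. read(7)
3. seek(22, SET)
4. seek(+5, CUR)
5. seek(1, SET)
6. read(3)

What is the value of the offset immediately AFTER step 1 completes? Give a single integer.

After 1 (read(8)): returned 'BXTS8UXS', offset=8

Answer: 8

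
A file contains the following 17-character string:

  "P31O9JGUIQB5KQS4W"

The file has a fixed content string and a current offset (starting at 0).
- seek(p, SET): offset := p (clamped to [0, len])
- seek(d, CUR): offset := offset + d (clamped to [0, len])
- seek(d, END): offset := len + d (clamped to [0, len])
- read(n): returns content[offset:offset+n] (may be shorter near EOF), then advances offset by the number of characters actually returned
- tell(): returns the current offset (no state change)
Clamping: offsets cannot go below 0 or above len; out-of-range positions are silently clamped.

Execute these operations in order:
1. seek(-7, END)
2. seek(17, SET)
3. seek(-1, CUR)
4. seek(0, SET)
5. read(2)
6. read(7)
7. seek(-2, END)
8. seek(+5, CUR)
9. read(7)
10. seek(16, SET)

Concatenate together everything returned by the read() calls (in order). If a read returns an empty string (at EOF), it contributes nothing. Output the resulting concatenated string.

Answer: P31O9JGUI

Derivation:
After 1 (seek(-7, END)): offset=10
After 2 (seek(17, SET)): offset=17
After 3 (seek(-1, CUR)): offset=16
After 4 (seek(0, SET)): offset=0
After 5 (read(2)): returned 'P3', offset=2
After 6 (read(7)): returned '1O9JGUI', offset=9
After 7 (seek(-2, END)): offset=15
After 8 (seek(+5, CUR)): offset=17
After 9 (read(7)): returned '', offset=17
After 10 (seek(16, SET)): offset=16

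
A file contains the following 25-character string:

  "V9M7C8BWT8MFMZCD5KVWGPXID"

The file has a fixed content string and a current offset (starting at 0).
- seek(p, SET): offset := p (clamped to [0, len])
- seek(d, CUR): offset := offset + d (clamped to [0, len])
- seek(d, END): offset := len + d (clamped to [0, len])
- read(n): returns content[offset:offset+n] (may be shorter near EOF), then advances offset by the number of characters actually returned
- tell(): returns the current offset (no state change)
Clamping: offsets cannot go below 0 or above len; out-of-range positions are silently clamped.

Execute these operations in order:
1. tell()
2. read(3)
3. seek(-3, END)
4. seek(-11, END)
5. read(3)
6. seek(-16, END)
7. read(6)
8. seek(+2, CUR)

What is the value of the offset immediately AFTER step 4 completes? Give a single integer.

After 1 (tell()): offset=0
After 2 (read(3)): returned 'V9M', offset=3
After 3 (seek(-3, END)): offset=22
After 4 (seek(-11, END)): offset=14

Answer: 14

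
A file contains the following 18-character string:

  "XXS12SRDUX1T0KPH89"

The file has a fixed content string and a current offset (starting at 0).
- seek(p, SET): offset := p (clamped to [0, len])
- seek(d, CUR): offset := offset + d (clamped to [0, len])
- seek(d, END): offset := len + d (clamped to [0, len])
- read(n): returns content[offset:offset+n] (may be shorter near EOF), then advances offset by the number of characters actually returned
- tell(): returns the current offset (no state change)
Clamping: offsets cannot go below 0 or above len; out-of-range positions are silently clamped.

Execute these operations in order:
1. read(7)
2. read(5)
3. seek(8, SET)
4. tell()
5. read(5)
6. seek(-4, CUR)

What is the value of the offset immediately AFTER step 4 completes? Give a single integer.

Answer: 8

Derivation:
After 1 (read(7)): returned 'XXS12SR', offset=7
After 2 (read(5)): returned 'DUX1T', offset=12
After 3 (seek(8, SET)): offset=8
After 4 (tell()): offset=8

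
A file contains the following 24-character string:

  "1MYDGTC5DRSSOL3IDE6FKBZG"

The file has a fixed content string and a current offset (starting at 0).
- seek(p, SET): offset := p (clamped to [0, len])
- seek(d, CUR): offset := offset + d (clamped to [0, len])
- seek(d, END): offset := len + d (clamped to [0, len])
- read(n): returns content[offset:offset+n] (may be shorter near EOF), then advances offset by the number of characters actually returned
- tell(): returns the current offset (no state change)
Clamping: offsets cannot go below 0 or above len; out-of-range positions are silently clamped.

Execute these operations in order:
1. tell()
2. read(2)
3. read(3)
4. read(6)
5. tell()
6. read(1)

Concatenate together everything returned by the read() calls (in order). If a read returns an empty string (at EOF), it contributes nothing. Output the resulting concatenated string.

After 1 (tell()): offset=0
After 2 (read(2)): returned '1M', offset=2
After 3 (read(3)): returned 'YDG', offset=5
After 4 (read(6)): returned 'TC5DRS', offset=11
After 5 (tell()): offset=11
After 6 (read(1)): returned 'S', offset=12

Answer: 1MYDGTC5DRSS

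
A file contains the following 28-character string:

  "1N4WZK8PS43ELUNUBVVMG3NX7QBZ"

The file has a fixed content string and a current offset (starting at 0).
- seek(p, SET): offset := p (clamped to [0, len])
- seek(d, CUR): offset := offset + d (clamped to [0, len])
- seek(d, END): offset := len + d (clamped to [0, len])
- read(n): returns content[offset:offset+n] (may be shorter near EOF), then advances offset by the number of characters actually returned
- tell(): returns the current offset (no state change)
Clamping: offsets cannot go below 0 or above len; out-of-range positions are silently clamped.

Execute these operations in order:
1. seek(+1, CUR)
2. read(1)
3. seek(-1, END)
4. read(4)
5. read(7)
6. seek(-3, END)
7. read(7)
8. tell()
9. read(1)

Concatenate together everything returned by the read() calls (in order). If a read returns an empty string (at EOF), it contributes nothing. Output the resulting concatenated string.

After 1 (seek(+1, CUR)): offset=1
After 2 (read(1)): returned 'N', offset=2
After 3 (seek(-1, END)): offset=27
After 4 (read(4)): returned 'Z', offset=28
After 5 (read(7)): returned '', offset=28
After 6 (seek(-3, END)): offset=25
After 7 (read(7)): returned 'QBZ', offset=28
After 8 (tell()): offset=28
After 9 (read(1)): returned '', offset=28

Answer: NZQBZ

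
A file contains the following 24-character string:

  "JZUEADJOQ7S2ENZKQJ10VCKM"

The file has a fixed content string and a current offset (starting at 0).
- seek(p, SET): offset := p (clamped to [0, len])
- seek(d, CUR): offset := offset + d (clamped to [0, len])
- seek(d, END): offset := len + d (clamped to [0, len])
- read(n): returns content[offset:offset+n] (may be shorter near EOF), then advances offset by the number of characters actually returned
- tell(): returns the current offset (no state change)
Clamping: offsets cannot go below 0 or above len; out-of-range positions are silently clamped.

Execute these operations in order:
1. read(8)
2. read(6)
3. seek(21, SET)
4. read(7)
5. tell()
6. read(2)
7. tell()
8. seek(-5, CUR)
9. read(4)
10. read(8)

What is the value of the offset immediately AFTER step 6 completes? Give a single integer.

After 1 (read(8)): returned 'JZUEADJO', offset=8
After 2 (read(6)): returned 'Q7S2EN', offset=14
After 3 (seek(21, SET)): offset=21
After 4 (read(7)): returned 'CKM', offset=24
After 5 (tell()): offset=24
After 6 (read(2)): returned '', offset=24

Answer: 24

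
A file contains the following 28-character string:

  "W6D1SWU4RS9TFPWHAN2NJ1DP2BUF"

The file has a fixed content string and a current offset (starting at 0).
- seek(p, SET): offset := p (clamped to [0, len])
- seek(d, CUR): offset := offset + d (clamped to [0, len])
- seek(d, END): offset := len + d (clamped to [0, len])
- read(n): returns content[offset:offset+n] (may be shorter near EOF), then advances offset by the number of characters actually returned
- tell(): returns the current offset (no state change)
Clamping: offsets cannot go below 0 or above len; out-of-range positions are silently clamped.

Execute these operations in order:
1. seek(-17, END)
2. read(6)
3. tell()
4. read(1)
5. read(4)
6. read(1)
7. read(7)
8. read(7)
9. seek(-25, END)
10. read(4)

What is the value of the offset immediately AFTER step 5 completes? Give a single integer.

After 1 (seek(-17, END)): offset=11
After 2 (read(6)): returned 'TFPWHA', offset=17
After 3 (tell()): offset=17
After 4 (read(1)): returned 'N', offset=18
After 5 (read(4)): returned '2NJ1', offset=22

Answer: 22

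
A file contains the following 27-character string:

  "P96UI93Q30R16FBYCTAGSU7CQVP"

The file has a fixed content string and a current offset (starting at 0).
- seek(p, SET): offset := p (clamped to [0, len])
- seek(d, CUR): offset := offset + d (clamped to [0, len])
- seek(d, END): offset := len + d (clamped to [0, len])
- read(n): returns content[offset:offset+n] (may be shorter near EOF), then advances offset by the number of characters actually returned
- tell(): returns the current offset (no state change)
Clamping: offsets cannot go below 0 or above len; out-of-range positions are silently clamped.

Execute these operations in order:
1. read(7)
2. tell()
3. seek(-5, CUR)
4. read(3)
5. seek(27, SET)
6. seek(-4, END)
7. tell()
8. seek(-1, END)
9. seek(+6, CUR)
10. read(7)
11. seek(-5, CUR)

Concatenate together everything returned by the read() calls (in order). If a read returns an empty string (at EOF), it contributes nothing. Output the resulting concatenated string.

Answer: P96UI936UI

Derivation:
After 1 (read(7)): returned 'P96UI93', offset=7
After 2 (tell()): offset=7
After 3 (seek(-5, CUR)): offset=2
After 4 (read(3)): returned '6UI', offset=5
After 5 (seek(27, SET)): offset=27
After 6 (seek(-4, END)): offset=23
After 7 (tell()): offset=23
After 8 (seek(-1, END)): offset=26
After 9 (seek(+6, CUR)): offset=27
After 10 (read(7)): returned '', offset=27
After 11 (seek(-5, CUR)): offset=22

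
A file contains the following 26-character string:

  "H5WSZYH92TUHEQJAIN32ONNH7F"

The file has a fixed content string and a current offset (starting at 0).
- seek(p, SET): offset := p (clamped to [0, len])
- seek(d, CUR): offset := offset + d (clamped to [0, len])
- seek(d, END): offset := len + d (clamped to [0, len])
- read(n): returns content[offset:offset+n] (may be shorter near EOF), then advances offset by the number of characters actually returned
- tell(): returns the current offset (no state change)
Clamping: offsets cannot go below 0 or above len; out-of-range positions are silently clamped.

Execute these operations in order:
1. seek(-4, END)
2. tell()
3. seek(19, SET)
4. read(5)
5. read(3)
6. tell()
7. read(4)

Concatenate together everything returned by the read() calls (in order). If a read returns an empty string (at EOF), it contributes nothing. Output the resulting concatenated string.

Answer: 2ONNH7F

Derivation:
After 1 (seek(-4, END)): offset=22
After 2 (tell()): offset=22
After 3 (seek(19, SET)): offset=19
After 4 (read(5)): returned '2ONNH', offset=24
After 5 (read(3)): returned '7F', offset=26
After 6 (tell()): offset=26
After 7 (read(4)): returned '', offset=26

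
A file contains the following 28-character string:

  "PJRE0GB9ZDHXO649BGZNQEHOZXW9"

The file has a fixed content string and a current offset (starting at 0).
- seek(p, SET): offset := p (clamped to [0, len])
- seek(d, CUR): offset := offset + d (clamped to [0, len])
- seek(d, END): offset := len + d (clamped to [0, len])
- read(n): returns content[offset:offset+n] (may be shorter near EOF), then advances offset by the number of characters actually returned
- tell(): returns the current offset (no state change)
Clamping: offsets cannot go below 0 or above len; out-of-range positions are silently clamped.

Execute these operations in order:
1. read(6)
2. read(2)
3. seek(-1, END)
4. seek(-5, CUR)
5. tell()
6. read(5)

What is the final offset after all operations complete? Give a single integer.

After 1 (read(6)): returned 'PJRE0G', offset=6
After 2 (read(2)): returned 'B9', offset=8
After 3 (seek(-1, END)): offset=27
After 4 (seek(-5, CUR)): offset=22
After 5 (tell()): offset=22
After 6 (read(5)): returned 'HOZXW', offset=27

Answer: 27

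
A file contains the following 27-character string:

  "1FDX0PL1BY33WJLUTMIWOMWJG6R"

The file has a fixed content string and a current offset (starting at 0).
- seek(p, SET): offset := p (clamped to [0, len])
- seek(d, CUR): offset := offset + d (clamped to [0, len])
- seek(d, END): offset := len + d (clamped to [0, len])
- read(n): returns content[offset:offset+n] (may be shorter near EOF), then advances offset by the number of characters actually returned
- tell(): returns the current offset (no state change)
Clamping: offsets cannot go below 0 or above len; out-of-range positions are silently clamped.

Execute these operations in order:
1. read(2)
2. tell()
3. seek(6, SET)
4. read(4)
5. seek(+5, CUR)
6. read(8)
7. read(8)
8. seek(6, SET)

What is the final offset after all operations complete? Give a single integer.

After 1 (read(2)): returned '1F', offset=2
After 2 (tell()): offset=2
After 3 (seek(6, SET)): offset=6
After 4 (read(4)): returned 'L1BY', offset=10
After 5 (seek(+5, CUR)): offset=15
After 6 (read(8)): returned 'UTMIWOMW', offset=23
After 7 (read(8)): returned 'JG6R', offset=27
After 8 (seek(6, SET)): offset=6

Answer: 6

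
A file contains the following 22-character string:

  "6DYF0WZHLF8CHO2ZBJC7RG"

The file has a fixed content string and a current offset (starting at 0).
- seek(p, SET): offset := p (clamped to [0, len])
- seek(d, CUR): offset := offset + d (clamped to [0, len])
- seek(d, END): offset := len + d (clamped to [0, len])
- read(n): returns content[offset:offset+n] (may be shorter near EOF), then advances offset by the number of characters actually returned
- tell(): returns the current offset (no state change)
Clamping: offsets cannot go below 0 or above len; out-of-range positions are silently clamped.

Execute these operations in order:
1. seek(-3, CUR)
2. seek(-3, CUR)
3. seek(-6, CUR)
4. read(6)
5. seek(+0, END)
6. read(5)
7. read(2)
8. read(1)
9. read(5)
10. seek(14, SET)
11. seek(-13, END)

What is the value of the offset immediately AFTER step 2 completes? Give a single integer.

After 1 (seek(-3, CUR)): offset=0
After 2 (seek(-3, CUR)): offset=0

Answer: 0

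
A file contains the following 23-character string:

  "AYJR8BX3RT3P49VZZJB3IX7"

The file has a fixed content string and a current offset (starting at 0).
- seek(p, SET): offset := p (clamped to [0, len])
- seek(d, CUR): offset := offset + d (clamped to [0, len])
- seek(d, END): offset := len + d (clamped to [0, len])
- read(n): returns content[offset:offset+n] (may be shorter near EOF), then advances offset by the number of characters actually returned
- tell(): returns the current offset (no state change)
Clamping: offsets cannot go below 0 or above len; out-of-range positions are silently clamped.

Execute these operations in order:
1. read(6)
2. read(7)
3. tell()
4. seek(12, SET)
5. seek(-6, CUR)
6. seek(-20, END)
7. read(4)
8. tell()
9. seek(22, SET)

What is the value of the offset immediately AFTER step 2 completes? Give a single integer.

Answer: 13

Derivation:
After 1 (read(6)): returned 'AYJR8B', offset=6
After 2 (read(7)): returned 'X3RT3P4', offset=13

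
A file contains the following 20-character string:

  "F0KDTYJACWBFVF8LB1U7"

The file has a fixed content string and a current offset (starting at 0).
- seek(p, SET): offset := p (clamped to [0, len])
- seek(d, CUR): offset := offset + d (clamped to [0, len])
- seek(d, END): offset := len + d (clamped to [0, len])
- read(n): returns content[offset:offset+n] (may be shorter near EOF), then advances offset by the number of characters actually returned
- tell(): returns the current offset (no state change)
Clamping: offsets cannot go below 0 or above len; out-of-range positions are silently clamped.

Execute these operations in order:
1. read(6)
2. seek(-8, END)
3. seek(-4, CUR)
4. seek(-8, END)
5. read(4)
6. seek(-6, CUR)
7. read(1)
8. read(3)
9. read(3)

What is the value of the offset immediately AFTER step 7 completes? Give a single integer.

After 1 (read(6)): returned 'F0KDTY', offset=6
After 2 (seek(-8, END)): offset=12
After 3 (seek(-4, CUR)): offset=8
After 4 (seek(-8, END)): offset=12
After 5 (read(4)): returned 'VF8L', offset=16
After 6 (seek(-6, CUR)): offset=10
After 7 (read(1)): returned 'B', offset=11

Answer: 11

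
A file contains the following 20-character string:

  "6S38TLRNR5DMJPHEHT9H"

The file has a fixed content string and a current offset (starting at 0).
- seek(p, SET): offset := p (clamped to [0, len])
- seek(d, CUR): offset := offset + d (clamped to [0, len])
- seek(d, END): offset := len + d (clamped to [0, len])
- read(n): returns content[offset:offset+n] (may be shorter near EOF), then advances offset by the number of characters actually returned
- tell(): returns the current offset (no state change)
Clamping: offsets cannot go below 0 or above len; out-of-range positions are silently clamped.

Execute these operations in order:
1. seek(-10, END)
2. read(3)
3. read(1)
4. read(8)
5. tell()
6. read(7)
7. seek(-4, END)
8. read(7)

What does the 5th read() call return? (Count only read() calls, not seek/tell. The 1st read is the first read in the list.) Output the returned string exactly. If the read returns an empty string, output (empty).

Answer: HT9H

Derivation:
After 1 (seek(-10, END)): offset=10
After 2 (read(3)): returned 'DMJ', offset=13
After 3 (read(1)): returned 'P', offset=14
After 4 (read(8)): returned 'HEHT9H', offset=20
After 5 (tell()): offset=20
After 6 (read(7)): returned '', offset=20
After 7 (seek(-4, END)): offset=16
After 8 (read(7)): returned 'HT9H', offset=20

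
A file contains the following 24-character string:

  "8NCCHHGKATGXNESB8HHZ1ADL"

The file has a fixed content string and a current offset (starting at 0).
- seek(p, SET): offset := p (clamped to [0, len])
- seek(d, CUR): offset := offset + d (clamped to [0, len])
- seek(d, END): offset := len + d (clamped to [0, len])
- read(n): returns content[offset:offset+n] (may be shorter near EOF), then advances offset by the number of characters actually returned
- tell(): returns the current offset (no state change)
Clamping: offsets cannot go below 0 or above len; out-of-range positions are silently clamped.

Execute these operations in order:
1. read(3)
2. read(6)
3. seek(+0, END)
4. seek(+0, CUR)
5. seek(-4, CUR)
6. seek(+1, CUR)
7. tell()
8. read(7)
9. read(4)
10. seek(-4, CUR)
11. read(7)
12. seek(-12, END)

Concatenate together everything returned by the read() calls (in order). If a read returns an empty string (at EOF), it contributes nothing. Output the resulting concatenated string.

After 1 (read(3)): returned '8NC', offset=3
After 2 (read(6)): returned 'CHHGKA', offset=9
After 3 (seek(+0, END)): offset=24
After 4 (seek(+0, CUR)): offset=24
After 5 (seek(-4, CUR)): offset=20
After 6 (seek(+1, CUR)): offset=21
After 7 (tell()): offset=21
After 8 (read(7)): returned 'ADL', offset=24
After 9 (read(4)): returned '', offset=24
After 10 (seek(-4, CUR)): offset=20
After 11 (read(7)): returned '1ADL', offset=24
After 12 (seek(-12, END)): offset=12

Answer: 8NCCHHGKAADL1ADL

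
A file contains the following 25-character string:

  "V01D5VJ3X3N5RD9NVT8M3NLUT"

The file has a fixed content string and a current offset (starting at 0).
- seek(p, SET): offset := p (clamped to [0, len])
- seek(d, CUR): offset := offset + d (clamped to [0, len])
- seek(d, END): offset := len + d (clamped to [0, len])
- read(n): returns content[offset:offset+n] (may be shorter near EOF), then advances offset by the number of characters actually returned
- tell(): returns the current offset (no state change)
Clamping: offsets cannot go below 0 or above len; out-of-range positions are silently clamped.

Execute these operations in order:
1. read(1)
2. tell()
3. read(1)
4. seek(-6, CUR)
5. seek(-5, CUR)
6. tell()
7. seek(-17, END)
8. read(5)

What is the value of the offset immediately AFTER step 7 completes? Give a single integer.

After 1 (read(1)): returned 'V', offset=1
After 2 (tell()): offset=1
After 3 (read(1)): returned '0', offset=2
After 4 (seek(-6, CUR)): offset=0
After 5 (seek(-5, CUR)): offset=0
After 6 (tell()): offset=0
After 7 (seek(-17, END)): offset=8

Answer: 8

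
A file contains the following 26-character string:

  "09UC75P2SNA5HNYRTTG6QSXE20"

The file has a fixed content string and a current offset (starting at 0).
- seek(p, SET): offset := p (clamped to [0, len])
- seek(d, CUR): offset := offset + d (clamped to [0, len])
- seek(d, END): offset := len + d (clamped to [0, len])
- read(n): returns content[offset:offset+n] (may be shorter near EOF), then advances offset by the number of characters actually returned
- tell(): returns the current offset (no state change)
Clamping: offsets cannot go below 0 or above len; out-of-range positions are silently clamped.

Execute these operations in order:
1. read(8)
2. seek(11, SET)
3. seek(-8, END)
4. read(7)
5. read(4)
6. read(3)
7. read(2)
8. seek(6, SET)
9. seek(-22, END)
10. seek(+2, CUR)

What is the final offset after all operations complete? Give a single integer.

After 1 (read(8)): returned '09UC75P2', offset=8
After 2 (seek(11, SET)): offset=11
After 3 (seek(-8, END)): offset=18
After 4 (read(7)): returned 'G6QSXE2', offset=25
After 5 (read(4)): returned '0', offset=26
After 6 (read(3)): returned '', offset=26
After 7 (read(2)): returned '', offset=26
After 8 (seek(6, SET)): offset=6
After 9 (seek(-22, END)): offset=4
After 10 (seek(+2, CUR)): offset=6

Answer: 6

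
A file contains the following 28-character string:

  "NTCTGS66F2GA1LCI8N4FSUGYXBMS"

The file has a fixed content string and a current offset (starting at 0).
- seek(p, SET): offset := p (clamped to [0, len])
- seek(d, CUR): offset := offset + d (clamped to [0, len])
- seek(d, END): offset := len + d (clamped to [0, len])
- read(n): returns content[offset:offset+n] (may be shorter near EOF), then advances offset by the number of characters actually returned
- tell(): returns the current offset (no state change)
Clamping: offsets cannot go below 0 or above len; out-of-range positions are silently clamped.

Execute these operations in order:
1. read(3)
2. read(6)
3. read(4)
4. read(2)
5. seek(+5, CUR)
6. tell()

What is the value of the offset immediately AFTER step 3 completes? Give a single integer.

Answer: 13

Derivation:
After 1 (read(3)): returned 'NTC', offset=3
After 2 (read(6)): returned 'TGS66F', offset=9
After 3 (read(4)): returned '2GA1', offset=13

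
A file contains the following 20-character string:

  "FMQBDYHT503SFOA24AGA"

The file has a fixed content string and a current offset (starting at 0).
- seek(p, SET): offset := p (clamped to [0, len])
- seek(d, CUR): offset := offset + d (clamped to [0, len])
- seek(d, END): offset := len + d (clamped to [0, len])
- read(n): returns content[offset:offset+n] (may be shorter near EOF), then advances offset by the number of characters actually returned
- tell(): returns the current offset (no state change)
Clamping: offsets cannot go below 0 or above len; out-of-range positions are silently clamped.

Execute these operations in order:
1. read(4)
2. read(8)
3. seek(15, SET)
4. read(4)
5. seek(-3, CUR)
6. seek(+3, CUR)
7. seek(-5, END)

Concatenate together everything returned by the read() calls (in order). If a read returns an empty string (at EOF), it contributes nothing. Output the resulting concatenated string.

Answer: FMQBDYHT503S24AG

Derivation:
After 1 (read(4)): returned 'FMQB', offset=4
After 2 (read(8)): returned 'DYHT503S', offset=12
After 3 (seek(15, SET)): offset=15
After 4 (read(4)): returned '24AG', offset=19
After 5 (seek(-3, CUR)): offset=16
After 6 (seek(+3, CUR)): offset=19
After 7 (seek(-5, END)): offset=15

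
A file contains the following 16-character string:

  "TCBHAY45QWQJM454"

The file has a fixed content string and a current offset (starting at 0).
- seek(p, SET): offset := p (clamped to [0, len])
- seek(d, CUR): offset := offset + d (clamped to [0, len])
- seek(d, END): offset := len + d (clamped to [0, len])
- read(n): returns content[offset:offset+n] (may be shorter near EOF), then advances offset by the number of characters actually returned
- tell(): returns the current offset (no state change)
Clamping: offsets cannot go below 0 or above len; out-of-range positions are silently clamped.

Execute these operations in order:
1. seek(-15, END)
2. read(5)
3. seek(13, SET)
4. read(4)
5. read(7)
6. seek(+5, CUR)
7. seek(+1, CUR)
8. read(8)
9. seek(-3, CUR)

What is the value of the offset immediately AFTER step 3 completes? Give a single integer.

Answer: 13

Derivation:
After 1 (seek(-15, END)): offset=1
After 2 (read(5)): returned 'CBHAY', offset=6
After 3 (seek(13, SET)): offset=13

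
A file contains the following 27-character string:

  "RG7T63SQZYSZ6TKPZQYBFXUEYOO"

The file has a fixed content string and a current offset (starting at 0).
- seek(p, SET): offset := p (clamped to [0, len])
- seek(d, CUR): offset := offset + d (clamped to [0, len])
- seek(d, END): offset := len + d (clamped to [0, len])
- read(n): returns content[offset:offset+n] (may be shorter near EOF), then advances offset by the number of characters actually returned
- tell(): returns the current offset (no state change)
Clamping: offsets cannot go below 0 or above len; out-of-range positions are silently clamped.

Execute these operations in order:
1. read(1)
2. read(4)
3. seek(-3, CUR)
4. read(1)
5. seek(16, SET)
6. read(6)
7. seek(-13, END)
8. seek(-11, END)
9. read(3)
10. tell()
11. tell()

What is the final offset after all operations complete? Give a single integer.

After 1 (read(1)): returned 'R', offset=1
After 2 (read(4)): returned 'G7T6', offset=5
After 3 (seek(-3, CUR)): offset=2
After 4 (read(1)): returned '7', offset=3
After 5 (seek(16, SET)): offset=16
After 6 (read(6)): returned 'ZQYBFX', offset=22
After 7 (seek(-13, END)): offset=14
After 8 (seek(-11, END)): offset=16
After 9 (read(3)): returned 'ZQY', offset=19
After 10 (tell()): offset=19
After 11 (tell()): offset=19

Answer: 19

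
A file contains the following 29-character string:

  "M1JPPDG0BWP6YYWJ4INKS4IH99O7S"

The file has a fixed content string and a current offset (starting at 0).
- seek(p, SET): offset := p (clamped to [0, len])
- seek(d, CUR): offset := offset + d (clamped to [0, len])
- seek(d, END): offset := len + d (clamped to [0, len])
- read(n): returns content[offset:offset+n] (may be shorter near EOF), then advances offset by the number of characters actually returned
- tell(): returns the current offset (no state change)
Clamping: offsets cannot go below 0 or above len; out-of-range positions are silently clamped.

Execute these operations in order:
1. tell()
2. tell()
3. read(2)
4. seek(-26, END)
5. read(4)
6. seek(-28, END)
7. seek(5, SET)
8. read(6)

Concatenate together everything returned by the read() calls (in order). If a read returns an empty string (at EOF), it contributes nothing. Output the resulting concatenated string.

Answer: M1PPDGDG0BWP

Derivation:
After 1 (tell()): offset=0
After 2 (tell()): offset=0
After 3 (read(2)): returned 'M1', offset=2
After 4 (seek(-26, END)): offset=3
After 5 (read(4)): returned 'PPDG', offset=7
After 6 (seek(-28, END)): offset=1
After 7 (seek(5, SET)): offset=5
After 8 (read(6)): returned 'DG0BWP', offset=11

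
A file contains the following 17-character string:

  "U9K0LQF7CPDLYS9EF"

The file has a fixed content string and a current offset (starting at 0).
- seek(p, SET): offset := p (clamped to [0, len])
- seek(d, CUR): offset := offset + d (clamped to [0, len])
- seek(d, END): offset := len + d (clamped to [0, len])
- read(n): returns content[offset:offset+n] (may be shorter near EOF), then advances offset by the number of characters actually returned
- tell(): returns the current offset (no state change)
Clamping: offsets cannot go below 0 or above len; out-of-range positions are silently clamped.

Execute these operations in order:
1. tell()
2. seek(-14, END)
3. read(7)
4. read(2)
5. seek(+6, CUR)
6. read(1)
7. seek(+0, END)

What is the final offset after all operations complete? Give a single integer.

Answer: 17

Derivation:
After 1 (tell()): offset=0
After 2 (seek(-14, END)): offset=3
After 3 (read(7)): returned '0LQF7CP', offset=10
After 4 (read(2)): returned 'DL', offset=12
After 5 (seek(+6, CUR)): offset=17
After 6 (read(1)): returned '', offset=17
After 7 (seek(+0, END)): offset=17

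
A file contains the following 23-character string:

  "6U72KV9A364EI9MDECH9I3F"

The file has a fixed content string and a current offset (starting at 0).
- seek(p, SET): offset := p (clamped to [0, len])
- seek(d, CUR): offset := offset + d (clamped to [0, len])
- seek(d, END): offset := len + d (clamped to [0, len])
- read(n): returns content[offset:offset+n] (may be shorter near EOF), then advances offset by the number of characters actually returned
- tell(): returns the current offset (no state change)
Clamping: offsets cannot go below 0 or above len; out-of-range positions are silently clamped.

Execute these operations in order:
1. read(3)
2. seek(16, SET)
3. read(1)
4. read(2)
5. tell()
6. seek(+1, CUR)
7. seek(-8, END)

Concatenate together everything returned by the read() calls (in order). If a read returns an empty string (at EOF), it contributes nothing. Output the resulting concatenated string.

After 1 (read(3)): returned '6U7', offset=3
After 2 (seek(16, SET)): offset=16
After 3 (read(1)): returned 'E', offset=17
After 4 (read(2)): returned 'CH', offset=19
After 5 (tell()): offset=19
After 6 (seek(+1, CUR)): offset=20
After 7 (seek(-8, END)): offset=15

Answer: 6U7ECH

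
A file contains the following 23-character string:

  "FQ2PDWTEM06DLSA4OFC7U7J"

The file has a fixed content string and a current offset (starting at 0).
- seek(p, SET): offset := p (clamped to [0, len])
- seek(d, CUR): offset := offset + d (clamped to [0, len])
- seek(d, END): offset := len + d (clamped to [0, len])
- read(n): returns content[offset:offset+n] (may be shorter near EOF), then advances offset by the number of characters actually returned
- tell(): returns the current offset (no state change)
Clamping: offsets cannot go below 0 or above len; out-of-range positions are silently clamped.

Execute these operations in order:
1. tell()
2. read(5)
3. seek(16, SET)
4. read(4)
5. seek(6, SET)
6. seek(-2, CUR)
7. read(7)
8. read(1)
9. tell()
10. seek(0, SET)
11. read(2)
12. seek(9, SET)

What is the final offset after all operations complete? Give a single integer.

Answer: 9

Derivation:
After 1 (tell()): offset=0
After 2 (read(5)): returned 'FQ2PD', offset=5
After 3 (seek(16, SET)): offset=16
After 4 (read(4)): returned 'OFC7', offset=20
After 5 (seek(6, SET)): offset=6
After 6 (seek(-2, CUR)): offset=4
After 7 (read(7)): returned 'DWTEM06', offset=11
After 8 (read(1)): returned 'D', offset=12
After 9 (tell()): offset=12
After 10 (seek(0, SET)): offset=0
After 11 (read(2)): returned 'FQ', offset=2
After 12 (seek(9, SET)): offset=9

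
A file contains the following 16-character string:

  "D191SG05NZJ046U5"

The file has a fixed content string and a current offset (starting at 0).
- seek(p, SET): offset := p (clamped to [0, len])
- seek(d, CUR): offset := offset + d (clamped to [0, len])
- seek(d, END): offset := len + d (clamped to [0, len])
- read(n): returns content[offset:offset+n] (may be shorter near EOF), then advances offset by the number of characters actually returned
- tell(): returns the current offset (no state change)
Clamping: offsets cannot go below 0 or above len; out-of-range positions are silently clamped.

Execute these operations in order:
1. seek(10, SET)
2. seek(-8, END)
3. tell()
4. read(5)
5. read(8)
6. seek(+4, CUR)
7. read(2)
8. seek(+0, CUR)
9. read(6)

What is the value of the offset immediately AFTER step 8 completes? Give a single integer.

After 1 (seek(10, SET)): offset=10
After 2 (seek(-8, END)): offset=8
After 3 (tell()): offset=8
After 4 (read(5)): returned 'NZJ04', offset=13
After 5 (read(8)): returned '6U5', offset=16
After 6 (seek(+4, CUR)): offset=16
After 7 (read(2)): returned '', offset=16
After 8 (seek(+0, CUR)): offset=16

Answer: 16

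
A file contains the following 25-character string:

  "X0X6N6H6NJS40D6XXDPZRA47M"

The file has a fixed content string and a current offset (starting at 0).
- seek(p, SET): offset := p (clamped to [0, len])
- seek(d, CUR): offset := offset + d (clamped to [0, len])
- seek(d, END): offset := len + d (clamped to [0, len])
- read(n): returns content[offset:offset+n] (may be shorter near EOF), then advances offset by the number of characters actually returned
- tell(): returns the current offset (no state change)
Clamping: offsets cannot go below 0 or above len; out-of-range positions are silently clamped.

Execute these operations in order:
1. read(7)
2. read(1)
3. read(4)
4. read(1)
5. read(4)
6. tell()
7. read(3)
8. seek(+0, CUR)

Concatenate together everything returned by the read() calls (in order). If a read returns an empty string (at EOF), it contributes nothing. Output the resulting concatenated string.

After 1 (read(7)): returned 'X0X6N6H', offset=7
After 2 (read(1)): returned '6', offset=8
After 3 (read(4)): returned 'NJS4', offset=12
After 4 (read(1)): returned '0', offset=13
After 5 (read(4)): returned 'D6XX', offset=17
After 6 (tell()): offset=17
After 7 (read(3)): returned 'DPZ', offset=20
After 8 (seek(+0, CUR)): offset=20

Answer: X0X6N6H6NJS40D6XXDPZ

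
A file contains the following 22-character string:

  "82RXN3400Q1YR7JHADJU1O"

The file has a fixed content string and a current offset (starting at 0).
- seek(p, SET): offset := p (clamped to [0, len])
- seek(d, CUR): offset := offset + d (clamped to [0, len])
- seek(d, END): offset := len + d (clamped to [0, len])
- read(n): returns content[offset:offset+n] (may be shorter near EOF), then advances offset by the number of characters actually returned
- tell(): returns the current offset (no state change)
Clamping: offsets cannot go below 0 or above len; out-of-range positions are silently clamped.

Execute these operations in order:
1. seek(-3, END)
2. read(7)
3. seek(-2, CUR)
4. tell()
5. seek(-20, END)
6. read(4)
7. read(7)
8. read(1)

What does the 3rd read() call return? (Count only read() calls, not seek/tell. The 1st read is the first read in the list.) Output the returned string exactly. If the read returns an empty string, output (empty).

After 1 (seek(-3, END)): offset=19
After 2 (read(7)): returned 'U1O', offset=22
After 3 (seek(-2, CUR)): offset=20
After 4 (tell()): offset=20
After 5 (seek(-20, END)): offset=2
After 6 (read(4)): returned 'RXN3', offset=6
After 7 (read(7)): returned '400Q1YR', offset=13
After 8 (read(1)): returned '7', offset=14

Answer: 400Q1YR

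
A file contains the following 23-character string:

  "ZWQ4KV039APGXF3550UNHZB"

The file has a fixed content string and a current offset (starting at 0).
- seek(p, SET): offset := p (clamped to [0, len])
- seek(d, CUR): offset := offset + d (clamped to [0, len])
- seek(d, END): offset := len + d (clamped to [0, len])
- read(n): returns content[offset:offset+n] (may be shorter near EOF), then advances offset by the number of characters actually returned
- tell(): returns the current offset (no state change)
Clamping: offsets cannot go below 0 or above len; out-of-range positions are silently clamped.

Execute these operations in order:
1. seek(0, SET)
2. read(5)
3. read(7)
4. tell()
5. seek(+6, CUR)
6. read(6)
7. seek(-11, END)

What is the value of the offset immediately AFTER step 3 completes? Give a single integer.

After 1 (seek(0, SET)): offset=0
After 2 (read(5)): returned 'ZWQ4K', offset=5
After 3 (read(7)): returned 'V039APG', offset=12

Answer: 12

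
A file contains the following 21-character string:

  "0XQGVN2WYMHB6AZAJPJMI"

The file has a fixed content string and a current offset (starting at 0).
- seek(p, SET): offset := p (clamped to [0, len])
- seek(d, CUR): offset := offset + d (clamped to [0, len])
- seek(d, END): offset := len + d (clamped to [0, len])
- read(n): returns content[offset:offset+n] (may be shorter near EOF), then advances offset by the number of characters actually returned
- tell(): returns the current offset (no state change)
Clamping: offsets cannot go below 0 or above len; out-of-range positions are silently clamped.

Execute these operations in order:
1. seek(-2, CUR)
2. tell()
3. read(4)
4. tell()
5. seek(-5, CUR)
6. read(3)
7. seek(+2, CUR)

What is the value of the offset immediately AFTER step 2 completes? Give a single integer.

After 1 (seek(-2, CUR)): offset=0
After 2 (tell()): offset=0

Answer: 0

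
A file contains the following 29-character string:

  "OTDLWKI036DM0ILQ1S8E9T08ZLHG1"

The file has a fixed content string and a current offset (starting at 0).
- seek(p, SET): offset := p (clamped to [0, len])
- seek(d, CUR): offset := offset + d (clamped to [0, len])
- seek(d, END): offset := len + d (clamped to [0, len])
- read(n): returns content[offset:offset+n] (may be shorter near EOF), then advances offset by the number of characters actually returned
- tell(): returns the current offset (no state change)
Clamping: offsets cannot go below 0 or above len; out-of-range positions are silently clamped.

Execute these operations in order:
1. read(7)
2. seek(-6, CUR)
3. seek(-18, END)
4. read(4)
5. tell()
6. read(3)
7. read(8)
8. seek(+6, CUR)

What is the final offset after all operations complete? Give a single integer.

Answer: 29

Derivation:
After 1 (read(7)): returned 'OTDLWKI', offset=7
After 2 (seek(-6, CUR)): offset=1
After 3 (seek(-18, END)): offset=11
After 4 (read(4)): returned 'M0IL', offset=15
After 5 (tell()): offset=15
After 6 (read(3)): returned 'Q1S', offset=18
After 7 (read(8)): returned '8E9T08ZL', offset=26
After 8 (seek(+6, CUR)): offset=29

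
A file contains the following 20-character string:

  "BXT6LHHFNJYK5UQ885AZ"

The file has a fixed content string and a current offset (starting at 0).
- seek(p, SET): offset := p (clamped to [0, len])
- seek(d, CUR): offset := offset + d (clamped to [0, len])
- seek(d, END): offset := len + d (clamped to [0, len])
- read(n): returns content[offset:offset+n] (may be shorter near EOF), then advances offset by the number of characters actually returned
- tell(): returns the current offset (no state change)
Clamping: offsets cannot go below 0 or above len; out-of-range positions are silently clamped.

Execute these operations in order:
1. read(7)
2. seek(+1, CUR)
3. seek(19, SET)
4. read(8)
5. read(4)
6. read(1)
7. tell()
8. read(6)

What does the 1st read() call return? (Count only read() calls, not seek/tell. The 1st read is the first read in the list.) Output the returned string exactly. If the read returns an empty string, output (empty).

Answer: BXT6LHH

Derivation:
After 1 (read(7)): returned 'BXT6LHH', offset=7
After 2 (seek(+1, CUR)): offset=8
After 3 (seek(19, SET)): offset=19
After 4 (read(8)): returned 'Z', offset=20
After 5 (read(4)): returned '', offset=20
After 6 (read(1)): returned '', offset=20
After 7 (tell()): offset=20
After 8 (read(6)): returned '', offset=20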